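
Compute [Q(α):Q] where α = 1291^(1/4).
[Q(α):Q] = 4

α is a root of x^4 - 1291. By Eisenstein's criterion at the prime p = 1291 (which divides the constant term 1291 but p^2 = 1666681 does not, since 1291 is squarefree), x^4 - 1291 is irreducible over Q. Hence [Q(α):Q] = 4.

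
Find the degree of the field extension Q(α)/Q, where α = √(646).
[Q(α):Q] = 2

[Q(α):Q] equals the degree of the minimal polynomial of α. Here α^2 = 646 and x^2 - 646 is irreducible (d = 646 is squarefree, ≠ 1, hence not a square), so deg(m_α) = 2. Thus [Q(α):Q] = 2.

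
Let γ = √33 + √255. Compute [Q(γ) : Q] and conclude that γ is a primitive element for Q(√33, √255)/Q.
[Q(γ) : Q] = 4 (equivalently, Q(γ) = Q(√33, √255))

Obviously Q(γ) ⊆ Q(√33, √255), and [Q(√33, √255):Q] = 4 (since 33, 255 are distinct squarefree integers > 1 with 8415 not a perfect square). To show equality we compute the minimal polynomial of γ. From γ = √33 + √255: γ^2 = 33 + 2√(8415) + 255 = 288 + 2√(8415), so γ^2 - 288 = 2√(8415); squaring, (γ^2 - 288)^2 = 4·8415, i.e. γ^4 - 576γ^2 + 82944 - 33660 = 0, i.e. γ^4 - 576γ^2 + 49284 = 0. So γ is a root of x^4 - 576x^2 + 49284. This polynomial is irreducible over Q: it has no rational root (each ±√33 ± √255 is irrational), and any factorization into two quadratics over Q would force √(8415) ∈ Q (pairing opposite roots) or √33, √255 ∈ Q (other pairings), all impossible. Hence [Q(γ):Q] = 4 = [Q(√33, √255):Q], so Q(γ) = Q(√33, √255).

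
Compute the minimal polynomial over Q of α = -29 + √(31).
m_α(x) = x^2 + 58x + 810

From α + 29 = √(31), squaring gives (α + 29)^2 = 31, i.e. α^2 + 58α + 841 = 31, so α^2 + 58α + 810 = 0. The discriminant of x^2 + 58x + 810 is (58)^2 - 4·(810) = 3364 - 3240 = 124, and 4·(31) is not a perfect square in Q since 31 is squarefree and ≠ 1. Hence x^2 + 58x + 810 is irreducible over Q and is the minimal polynomial of α.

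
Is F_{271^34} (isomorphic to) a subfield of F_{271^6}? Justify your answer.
No: F_{271^34} is not a subfield of F_{271^6}

F_{p^m} embeds in F_{p^n} iff m | n. Here 34 ∤ 6 (since 6 = 0·34 + 6 with remainder 6 ≠ 0), so F_{271^34} is not a subfield of F_{271^6}. Equivalently: if it were, the tower law would give 34 = [F_{271^34}:F_271] dividing [F_{271^6}:F_271] = 6, contradiction.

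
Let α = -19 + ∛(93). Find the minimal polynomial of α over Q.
m_α(x) = x^3 + 57x^2 + 1083x + 6766

Set β = α + 19 = ∛(93), so β^3 = 93. Then (α + 19)^3 - 93 = 0, i.e. α is a root of g(x) = (x + 19)^3 - 93 = x^3 + 57x^2 + 1083x + 6766. Since g(x) = h(x + 19) where h(x) = x^3 - 93, and h is irreducible over Q (because 93 is not a perfect cube, so h has no rational root, and a monic cubic with no rational root is irreducible), g is also irreducible (irreducibility is preserved under the substitution x → x + 19). Hence m_α(x) = x^3 + 57x^2 + 1083x + 6766.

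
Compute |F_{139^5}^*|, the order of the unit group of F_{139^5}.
|F_{139^5}^*| = 51888844698

F_{139^5} has 139^5 = 51888844699 elements; its multiplicative group consists of all nonzero elements, so |F_{139^5}^*| = 51888844699 - 1 = 51888844698. (It is cyclic since any finite subgroup of the multiplicative group of a field is cyclic.)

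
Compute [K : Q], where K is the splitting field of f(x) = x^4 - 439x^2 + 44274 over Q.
[K : Q] = 4

Solving the quadratic in x^2: x^2 = (439 ± √(439^2 - 4·44274))/2 = (439 ± √15625)/2 = (439 ± 125)/2, giving x^2 = 282 or x^2 = 157. So f(x) = (x^2 - 282)(x^2 - 157) and the roots of f are ±√282, ±√157. Hence the splitting field is K = Q(√282, √157). Since 282 and 157 are distinct squarefree integers > 1, their product 44274 is not a perfect square, so √157 ∉ Q(√282). By the tower law [K:Q] = [Q(√282,√157):Q(√282)] · [Q(√282):Q] = 2 · 2 = 4.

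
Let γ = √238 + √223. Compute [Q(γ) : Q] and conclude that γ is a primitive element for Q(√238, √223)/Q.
[Q(γ) : Q] = 4 (equivalently, Q(γ) = Q(√238, √223))

Obviously Q(γ) ⊆ Q(√238, √223), and [Q(√238, √223):Q] = 4 (since 238, 223 are distinct squarefree integers > 1 with 53074 not a perfect square). To show equality we compute the minimal polynomial of γ. From γ = √238 + √223: γ^2 = 238 + 2√(53074) + 223 = 461 + 2√(53074), so γ^2 - 461 = 2√(53074); squaring, (γ^2 - 461)^2 = 4·53074, i.e. γ^4 - 922γ^2 + 212521 - 212296 = 0, i.e. γ^4 - 922γ^2 + 225 = 0. So γ is a root of x^4 - 922x^2 + 225. This polynomial is irreducible over Q: it has no rational root (each ±√238 ± √223 is irrational), and any factorization into two quadratics over Q would force √(53074) ∈ Q (pairing opposite roots) or √238, √223 ∈ Q (other pairings), all impossible. Hence [Q(γ):Q] = 4 = [Q(√238, √223):Q], so Q(γ) = Q(√238, √223).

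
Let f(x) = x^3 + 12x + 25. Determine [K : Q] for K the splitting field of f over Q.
[K : Q] = 6

By the rational root test, any rational root of the monic integer polynomial f(x) = x^3 + 12x + 25 must be an integer dividing the constant term 25, i.e. one of ±{1, 5, 25}. Evaluating: f(1) = 38, f(-1) = 12, f(5) = 210, f(-5) = -160, f(25) = 15950, f(-25) = -15900; none is 0, so f has no rational root and is therefore irreducible over Q (a cubic with no linear factor over a field is irreducible). For an irreducible cubic, the Galois group is A_3 or S_3 according as the discriminant disc(f) = -4a^3 - 27b^2 = -4·(12)^3 - 27·(25)^2 = -23787 is or is not a square in Q. Here disc(f) = -23787 is not a perfect square in Q, so the Galois group of f over Q is not contained in A_3 and must be all of S_3. The splitting field has degree |S_3| = 6 over Q, so [K : Q] = 6.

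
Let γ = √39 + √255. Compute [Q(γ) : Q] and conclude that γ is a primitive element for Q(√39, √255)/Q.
[Q(γ) : Q] = 4 (equivalently, Q(γ) = Q(√39, √255))

Obviously Q(γ) ⊆ Q(√39, √255), and [Q(√39, √255):Q] = 4 (since 39, 255 are distinct squarefree integers > 1 with 9945 not a perfect square). To show equality we compute the minimal polynomial of γ. From γ = √39 + √255: γ^2 = 39 + 2√(9945) + 255 = 294 + 2√(9945), so γ^2 - 294 = 2√(9945); squaring, (γ^2 - 294)^2 = 4·9945, i.e. γ^4 - 588γ^2 + 86436 - 39780 = 0, i.e. γ^4 - 588γ^2 + 46656 = 0. So γ is a root of x^4 - 588x^2 + 46656. This polynomial is irreducible over Q: it has no rational root (each ±√39 ± √255 is irrational), and any factorization into two quadratics over Q would force √(9945) ∈ Q (pairing opposite roots) or √39, √255 ∈ Q (other pairings), all impossible. Hence [Q(γ):Q] = 4 = [Q(√39, √255):Q], so Q(γ) = Q(√39, √255).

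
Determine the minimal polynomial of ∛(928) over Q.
m_α(x) = x^3 - 928

α satisfies α^3 = 928, so x^3 - 928 annihilates α. By the rational root test, a rational root p/q (in lowest terms) of x^3 - 928 would satisfy p^3 = 928 q^3, forcing q = 1 and p^3 = 928; but 928 is not a perfect cube, contradiction. A monic cubic over Q with no rational root is irreducible (any nontrivial factorization would include a linear factor). Hence x^3 - 928 is the minimal polynomial of α, and in particular [Q(α):Q] = 3.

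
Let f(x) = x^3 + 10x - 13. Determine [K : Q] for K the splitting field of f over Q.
[K : Q] = 6

By the rational root test, any rational root of the monic integer polynomial f(x) = x^3 + 10x - 13 must be an integer dividing the constant term -13, i.e. one of ±{1, 13}. Evaluating: f(1) = -2, f(-1) = -24, f(13) = 2314, f(-13) = -2340; none is 0, so f has no rational root and is therefore irreducible over Q (a cubic with no linear factor over a field is irreducible). For an irreducible cubic, the Galois group is A_3 or S_3 according as the discriminant disc(f) = -4a^3 - 27b^2 = -4·(10)^3 - 27·(-13)^2 = -8563 is or is not a square in Q. Here disc(f) = -8563 is not a perfect square in Q, so the Galois group of f over Q is not contained in A_3 and must be all of S_3. The splitting field has degree |S_3| = 6 over Q, so [K : Q] = 6.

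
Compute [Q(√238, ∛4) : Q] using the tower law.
[Q(√238, ∛4) : Q] = 6

Let L = Q(√238, ∛4). Since Q(√238) ⊂ L and [Q(√238):Q] = 2, the tower law gives 2 | [L:Q]. Likewise Q(∛4) ⊂ L with [Q(∛4):Q] = 3 (because 4 is not a perfect cube), so 3 | [L:Q]. As gcd(2,3) = 1, [L:Q] is divisible by 6. Conversely L is generated over Q by √238 and ∛4, so [L:Q] ≤ 2·3 = 6. Therefore [Q(√238, ∛4) : Q] = 6.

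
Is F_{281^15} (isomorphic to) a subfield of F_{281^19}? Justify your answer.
No: F_{281^15} is not a subfield of F_{281^19}

F_{p^m} embeds in F_{p^n} iff m | n. Here 15 ∤ 19 (since 19 = 1·15 + 4 with remainder 4 ≠ 0), so F_{281^15} is not a subfield of F_{281^19}. Equivalently: if it were, the tower law would give 15 = [F_{281^15}:F_281] dividing [F_{281^19}:F_281] = 19, contradiction.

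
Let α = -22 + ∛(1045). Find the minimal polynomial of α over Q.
m_α(x) = x^3 + 66x^2 + 1452x + 9603

Set β = α + 22 = ∛(1045), so β^3 = 1045. Then (α + 22)^3 - 1045 = 0, i.e. α is a root of g(x) = (x + 22)^3 - 1045 = x^3 + 66x^2 + 1452x + 9603. Since g(x) = h(x + 22) where h(x) = x^3 - 1045, and h is irreducible over Q (because 1045 is not a perfect cube, so h has no rational root, and a monic cubic with no rational root is irreducible), g is also irreducible (irreducibility is preserved under the substitution x → x + 22). Hence m_α(x) = x^3 + 66x^2 + 1452x + 9603.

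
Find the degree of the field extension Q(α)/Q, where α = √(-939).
[Q(α):Q] = 2

[Q(α):Q] equals the degree of the minimal polynomial of α. Here α^2 = -939 and x^2 + 939 is irreducible (d = -939 is squarefree, ≠ 1, hence not a square), so deg(m_α) = 2. Thus [Q(α):Q] = 2.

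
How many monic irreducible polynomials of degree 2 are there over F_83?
There are 3403 monic irreducible polynomials of degree 2 over F_83

Each element of F_{83^2} that lies in no proper subfield is a root of exactly one monic irreducible of degree 2 over F_83, and each such polynomial has 2 distinct roots in F_{83^2}. By Möbius inversion the count is N_83(2) = (1/2) Σ_{d|2} μ(2/d) · 83^d = (1/2)(μ(2)·83^1 + μ(1)·83^2) = 6806/2 = 3403.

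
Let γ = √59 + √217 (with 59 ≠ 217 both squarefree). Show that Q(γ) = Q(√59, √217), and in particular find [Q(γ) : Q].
[Q(γ) : Q] = 4 (equivalently, Q(γ) = Q(√59, √217))

Obviously Q(γ) ⊆ Q(√59, √217), and [Q(√59, √217):Q] = 4 (since 59, 217 are distinct squarefree integers > 1 with 12803 not a perfect square). To show equality we compute the minimal polynomial of γ. From γ = √59 + √217: γ^2 = 59 + 2√(12803) + 217 = 276 + 2√(12803), so γ^2 - 276 = 2√(12803); squaring, (γ^2 - 276)^2 = 4·12803, i.e. γ^4 - 552γ^2 + 76176 - 51212 = 0, i.e. γ^4 - 552γ^2 + 24964 = 0. So γ is a root of x^4 - 552x^2 + 24964. This polynomial is irreducible over Q: it has no rational root (each ±√59 ± √217 is irrational), and any factorization into two quadratics over Q would force √(12803) ∈ Q (pairing opposite roots) or √59, √217 ∈ Q (other pairings), all impossible. Hence [Q(γ):Q] = 4 = [Q(√59, √217):Q], so Q(γ) = Q(√59, √217).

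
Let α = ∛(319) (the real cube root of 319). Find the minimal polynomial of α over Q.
m_α(x) = x^3 - 319

α satisfies α^3 = 319, so x^3 - 319 annihilates α. By the rational root test, a rational root p/q (in lowest terms) of x^3 - 319 would satisfy p^3 = 319 q^3, forcing q = 1 and p^3 = 319; but 319 is not a perfect cube, contradiction. A monic cubic over Q with no rational root is irreducible (any nontrivial factorization would include a linear factor). Hence x^3 - 319 is the minimal polynomial of α, and in particular [Q(α):Q] = 3.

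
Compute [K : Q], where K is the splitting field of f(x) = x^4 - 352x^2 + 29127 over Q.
[K : Q] = 4

Solving the quadratic in x^2: x^2 = (352 ± √(352^2 - 4·29127))/2 = (352 ± √7396)/2 = (352 ± 86)/2, giving x^2 = 219 or x^2 = 133. So f(x) = (x^2 - 219)(x^2 - 133) and the roots of f are ±√219, ±√133. Hence the splitting field is K = Q(√219, √133). Since 219 and 133 are distinct squarefree integers > 1, their product 29127 is not a perfect square, so √133 ∉ Q(√219). By the tower law [K:Q] = [Q(√219,√133):Q(√219)] · [Q(√219):Q] = 2 · 2 = 4.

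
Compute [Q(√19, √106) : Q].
[Q(√19, √106) : Q] = 4

[Q(√19):Q] = 2 (min poly x^2 - 19, irreducible since 19 is squarefree > 1). For the top step, suppose √106 ∈ Q(√19), say √106 = c + d√19 with c, d ∈ Q. Squaring: 106 = c^2 + 19d^2 + 2cd√19. Since √19 ∉ Q this forces 2cd = 0. If d = 0 then √106 = c ∈ Q, contradicting 106 squarefree > 1. If c = 0 then 106 = 19d^2, so 19·106 = (19d)^2 is a perfect square in Q — but 19·106 = 2014 is not a perfect square (since 19 and 106 are distinct squarefree integers). Contradiction. Hence √106 ∉ Q(√19), so x^2 - 106 stays irreducible over Q(√19) and [Q(√19, √106) : Q(√19)] = 2. By the tower law, [Q(√19, √106) : Q] = 2 · 2 = 4.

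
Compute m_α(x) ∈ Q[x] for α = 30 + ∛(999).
m_α(x) = x^3 - 90x^2 + 2700x - 27999

Set β = α - 30 = ∛(999), so β^3 = 999. Then (α - 30)^3 - 999 = 0, i.e. α is a root of g(x) = (x - 30)^3 - 999 = x^3 - 90x^2 + 2700x - 27999. Since g(x) = h(x - 30) where h(x) = x^3 - 999, and h is irreducible over Q (because 999 is not a perfect cube, so h has no rational root, and a monic cubic with no rational root is irreducible), g is also irreducible (irreducibility is preserved under the substitution x → x - 30). Hence m_α(x) = x^3 - 90x^2 + 2700x - 27999.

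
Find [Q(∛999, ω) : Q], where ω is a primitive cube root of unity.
[Q(∛999, ω) : Q] = 6

[Q(∛999):Q] = 3 (min poly x^3 - 999, irreducible since 999 is not a perfect cube). [Q(ω):Q] = 2 (min poly x^2 + x + 1). Since Q(∛999) ⊂ R and ω ∉ R, we have ω ∉ Q(∛999), so x^2 + x + 1 remains irreducible over Q(∛999) and [Q(∛999, ω) : Q(∛999)] = 2. By the tower law, [Q(∛999, ω) : Q] = 3 · 2 = 6. (In fact Q(∛999, ω) is the splitting field of x^3 - 999 over Q.)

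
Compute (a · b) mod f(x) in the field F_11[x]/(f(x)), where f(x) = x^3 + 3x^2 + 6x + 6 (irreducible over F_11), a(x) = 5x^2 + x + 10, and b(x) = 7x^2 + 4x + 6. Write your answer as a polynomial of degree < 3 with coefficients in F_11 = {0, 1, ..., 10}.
a · b ≡ 7x^2 + 7x (mod f(x))

Multiply in F_11[x]: a(x)·b(x) = (5x^2 + x + 10)·(7x^2 + 4x + 6) = 2x^4 + 5x^3 + 5x^2 + 2x + 5. This has degree ≥ 3, so divide by f(x) over F_11: 2x^4 + 5x^3 + 5x^2 + 2x + 5 = (2x + 10)·(x^3 + 3x^2 + 6x + 6) + (7x^2 + 7x). Hence a·b ≡ 7x^2 + 7x (mod f). (F_11[x]/(f) is a field with 11^3 = 1331 elements since f is irreducible of degree 3.)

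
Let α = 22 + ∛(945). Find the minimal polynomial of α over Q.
m_α(x) = x^3 - 66x^2 + 1452x - 11593

Set β = α - 22 = ∛(945), so β^3 = 945. Then (α - 22)^3 - 945 = 0, i.e. α is a root of g(x) = (x - 22)^3 - 945 = x^3 - 66x^2 + 1452x - 11593. Since g(x) = h(x - 22) where h(x) = x^3 - 945, and h is irreducible over Q (because 945 is not a perfect cube, so h has no rational root, and a monic cubic with no rational root is irreducible), g is also irreducible (irreducibility is preserved under the substitution x → x - 22). Hence m_α(x) = x^3 - 66x^2 + 1452x - 11593.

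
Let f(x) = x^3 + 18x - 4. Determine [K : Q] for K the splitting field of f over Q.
[K : Q] = 6

By the rational root test, any rational root of the monic integer polynomial f(x) = x^3 + 18x - 4 must be an integer dividing the constant term -4, i.e. one of ±{1, 2, 4}. Evaluating: f(1) = 15, f(-1) = -23, f(2) = 40, f(-2) = -48, f(4) = 132, f(-4) = -140; none is 0, so f has no rational root and is therefore irreducible over Q (a cubic with no linear factor over a field is irreducible). For an irreducible cubic, the Galois group is A_3 or S_3 according as the discriminant disc(f) = -4a^3 - 27b^2 = -4·(18)^3 - 27·(-4)^2 = -23760 is or is not a square in Q. Here disc(f) = -23760 is not a perfect square in Q, so the Galois group of f over Q is not contained in A_3 and must be all of S_3. The splitting field has degree |S_3| = 6 over Q, so [K : Q] = 6.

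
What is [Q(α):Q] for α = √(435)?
[Q(α):Q] = 2

[Q(α):Q] equals the degree of the minimal polynomial of α. Here α^2 = 435 and x^2 - 435 is irreducible (d = 435 is squarefree, ≠ 1, hence not a square), so deg(m_α) = 2. Thus [Q(α):Q] = 2.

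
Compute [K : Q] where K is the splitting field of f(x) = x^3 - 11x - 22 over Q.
[K : Q] = 6

By the rational root test, any rational root of the monic integer polynomial f(x) = x^3 - 11x - 22 must be an integer dividing the constant term -22, i.e. one of ±{1, 2, 11, 22}. Evaluating: f(1) = -32, f(-1) = -12, f(2) = -36, f(-2) = -8, f(11) = 1188, f(-11) = -1232, f(22) = 10384, f(-22) = -10428; none is 0, so f has no rational root and is therefore irreducible over Q (a cubic with no linear factor over a field is irreducible). For an irreducible cubic, the Galois group is A_3 or S_3 according as the discriminant disc(f) = -4a^3 - 27b^2 = -4·(-11)^3 - 27·(-22)^2 = -7744 is or is not a square in Q. Here disc(f) = -7744 is not a perfect square in Q, so the Galois group of f over Q is not contained in A_3 and must be all of S_3. The splitting field has degree |S_3| = 6 over Q, so [K : Q] = 6.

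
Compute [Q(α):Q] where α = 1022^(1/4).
[Q(α):Q] = 4

α is a root of x^4 - 1022. By Eisenstein's criterion at the prime p = 2 (which divides the constant term 1022 but p^2 = 4 does not, since 1022 is squarefree), x^4 - 1022 is irreducible over Q. Hence [Q(α):Q] = 4.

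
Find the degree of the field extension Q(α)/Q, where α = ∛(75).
[Q(α):Q] = 3

The minimal polynomial of α is x^3 - 75, irreducible over Q since 75 is not a perfect cube (so x^3 - 75 has no rational root). Hence [Q(α):Q] = deg(m_α) = 3.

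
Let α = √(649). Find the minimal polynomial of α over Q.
m_α(x) = x^2 - 649

α satisfies α^2 - 649 = 0, so x^2 - 649 annihilates α. Since d = 649 is squarefree and ≠ 1, it is not a perfect square in Q, so x^2 - 649 has no rational root and is therefore irreducible over Q (a degree-2 polynomial over a field is irreducible iff it has no root). Hence m_α(x) = x^2 - 649.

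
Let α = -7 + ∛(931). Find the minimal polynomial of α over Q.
m_α(x) = x^3 + 21x^2 + 147x - 588

Set β = α + 7 = ∛(931), so β^3 = 931. Then (α + 7)^3 - 931 = 0, i.e. α is a root of g(x) = (x + 7)^3 - 931 = x^3 + 21x^2 + 147x - 588. Since g(x) = h(x + 7) where h(x) = x^3 - 931, and h is irreducible over Q (because 931 is not a perfect cube, so h has no rational root, and a monic cubic with no rational root is irreducible), g is also irreducible (irreducibility is preserved under the substitution x → x + 7). Hence m_α(x) = x^3 + 21x^2 + 147x - 588.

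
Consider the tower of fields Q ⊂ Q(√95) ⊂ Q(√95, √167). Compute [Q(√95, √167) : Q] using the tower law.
[Q(√95, √167) : Q] = 4

[Q(√95):Q] = 2 (min poly x^2 - 95, irreducible since 95 is squarefree > 1). For the top step, suppose √167 ∈ Q(√95), say √167 = c + d√95 with c, d ∈ Q. Squaring: 167 = c^2 + 95d^2 + 2cd√95. Since √95 ∉ Q this forces 2cd = 0. If d = 0 then √167 = c ∈ Q, contradicting 167 squarefree > 1. If c = 0 then 167 = 95d^2, so 95·167 = (95d)^2 is a perfect square in Q — but 95·167 = 15865 is not a perfect square (since 95 and 167 are distinct squarefree integers). Contradiction. Hence √167 ∉ Q(√95), so x^2 - 167 stays irreducible over Q(√95) and [Q(√95, √167) : Q(√95)] = 2. By the tower law, [Q(√95, √167) : Q] = 2 · 2 = 4.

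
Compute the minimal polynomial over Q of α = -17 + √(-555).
m_α(x) = x^2 + 34x + 844

From α + 17 = √(-555), squaring gives (α + 17)^2 = -555, i.e. α^2 + 34α + 289 = -555, so α^2 + 34α + 844 = 0. The discriminant of x^2 + 34x + 844 is (34)^2 - 4·(844) = 1156 - 3376 = -2220, and 4·(-555) is not a perfect square in Q since -555 is squarefree and ≠ 1. Hence x^2 + 34x + 844 is irreducible over Q and is the minimal polynomial of α.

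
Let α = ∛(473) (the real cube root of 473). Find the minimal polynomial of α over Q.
m_α(x) = x^3 - 473

α satisfies α^3 = 473, so x^3 - 473 annihilates α. By the rational root test, a rational root p/q (in lowest terms) of x^3 - 473 would satisfy p^3 = 473 q^3, forcing q = 1 and p^3 = 473; but 473 is not a perfect cube, contradiction. A monic cubic over Q with no rational root is irreducible (any nontrivial factorization would include a linear factor). Hence x^3 - 473 is the minimal polynomial of α, and in particular [Q(α):Q] = 3.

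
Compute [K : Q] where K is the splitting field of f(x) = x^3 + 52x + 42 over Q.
[K : Q] = 6

By the rational root test, any rational root of the monic integer polynomial f(x) = x^3 + 52x + 42 must be an integer dividing the constant term 42, i.e. one of ±{1, 2, 3, 6, 7, 14, 21, 42}. Evaluating: f(1) = 95, f(-1) = -11, f(2) = 154, f(-2) = -70, f(3) = 225, f(-3) = -141, f(6) = 570, f(-6) = -486, f(7) = 749, f(-7) = -665, f(14) = 3514, f(-14) = -3430, f(21) = 10395, f(-21) = -10311, f(42) = 76314, f(-42) = -76230; none is 0, so f has no rational root and is therefore irreducible over Q (a cubic with no linear factor over a field is irreducible). For an irreducible cubic, the Galois group is A_3 or S_3 according as the discriminant disc(f) = -4a^3 - 27b^2 = -4·(52)^3 - 27·(42)^2 = -610060 is or is not a square in Q. Here disc(f) = -610060 is not a perfect square in Q, so the Galois group of f over Q is not contained in A_3 and must be all of S_3. The splitting field has degree |S_3| = 6 over Q, so [K : Q] = 6.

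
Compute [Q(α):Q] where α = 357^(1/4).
[Q(α):Q] = 4

α is a root of x^4 - 357. By Eisenstein's criterion at the prime p = 3 (which divides the constant term 357 but p^2 = 9 does not, since 357 is squarefree), x^4 - 357 is irreducible over Q. Hence [Q(α):Q] = 4.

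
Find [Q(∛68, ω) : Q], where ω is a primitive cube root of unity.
[Q(∛68, ω) : Q] = 6

[Q(∛68):Q] = 3 (min poly x^3 - 68, irreducible since 68 is not a perfect cube). [Q(ω):Q] = 2 (min poly x^2 + x + 1). Since Q(∛68) ⊂ R and ω ∉ R, we have ω ∉ Q(∛68), so x^2 + x + 1 remains irreducible over Q(∛68) and [Q(∛68, ω) : Q(∛68)] = 2. By the tower law, [Q(∛68, ω) : Q] = 3 · 2 = 6. (In fact Q(∛68, ω) is the splitting field of x^3 - 68 over Q.)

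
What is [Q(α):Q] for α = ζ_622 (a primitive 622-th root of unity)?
[Q(α):Q] = 310

The minimal polynomial of ζ_622 over Q is the 622-th cyclotomic polynomial Φ_622(x), which is irreducible over Q and has degree φ(622) = 310. Hence [Q(α):Q] = φ(622) = 310.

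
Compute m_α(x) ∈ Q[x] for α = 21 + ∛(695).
m_α(x) = x^3 - 63x^2 + 1323x - 9956

Set β = α - 21 = ∛(695), so β^3 = 695. Then (α - 21)^3 - 695 = 0, i.e. α is a root of g(x) = (x - 21)^3 - 695 = x^3 - 63x^2 + 1323x - 9956. Since g(x) = h(x - 21) where h(x) = x^3 - 695, and h is irreducible over Q (because 695 is not a perfect cube, so h has no rational root, and a monic cubic with no rational root is irreducible), g is also irreducible (irreducibility is preserved under the substitution x → x - 21). Hence m_α(x) = x^3 - 63x^2 + 1323x - 9956.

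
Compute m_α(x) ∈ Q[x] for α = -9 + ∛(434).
m_α(x) = x^3 + 27x^2 + 243x + 295

Set β = α + 9 = ∛(434), so β^3 = 434. Then (α + 9)^3 - 434 = 0, i.e. α is a root of g(x) = (x + 9)^3 - 434 = x^3 + 27x^2 + 243x + 295. Since g(x) = h(x + 9) where h(x) = x^3 - 434, and h is irreducible over Q (because 434 is not a perfect cube, so h has no rational root, and a monic cubic with no rational root is irreducible), g is also irreducible (irreducibility is preserved under the substitution x → x + 9). Hence m_α(x) = x^3 + 27x^2 + 243x + 295.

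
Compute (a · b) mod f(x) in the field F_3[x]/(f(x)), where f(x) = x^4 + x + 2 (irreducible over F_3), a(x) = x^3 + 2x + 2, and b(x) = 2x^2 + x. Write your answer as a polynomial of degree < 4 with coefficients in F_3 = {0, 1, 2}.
a · b ≡ x^3 + x^2 + 1 (mod f(x))

Multiply in F_3[x]: a(x)·b(x) = (x^3 + 2x + 2)·(2x^2 + x) = 2x^5 + x^4 + x^3 + 2x. This has degree ≥ 4, so divide by f(x) over F_3: 2x^5 + x^4 + x^3 + 2x = (2x + 1)·(x^4 + x + 2) + (x^3 + x^2 + 1). Hence a·b ≡ x^3 + x^2 + 1 (mod f). (F_3[x]/(f) is a field with 3^4 = 81 elements since f is irreducible of degree 4.)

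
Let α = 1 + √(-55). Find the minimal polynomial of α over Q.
m_α(x) = x^2 - 2x + 56

From α - 1 = √(-55), squaring gives (α - 1)^2 = -55, i.e. α^2 - 2α + 1 = -55, so α^2 - 2α + 56 = 0. The discriminant of x^2 - 2x + 56 is (-2)^2 - 4·(56) = 4 - 224 = -220, and 4·(-55) is not a perfect square in Q since -55 is squarefree and ≠ 1. Hence x^2 - 2x + 56 is irreducible over Q and is the minimal polynomial of α.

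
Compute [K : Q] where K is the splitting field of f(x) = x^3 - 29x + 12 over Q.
[K : Q] = 6

By the rational root test, any rational root of the monic integer polynomial f(x) = x^3 - 29x + 12 must be an integer dividing the constant term 12, i.e. one of ±{1, 2, 3, 4, 6, 12}. Evaluating: f(1) = -16, f(-1) = 40, f(2) = -38, f(-2) = 62, f(3) = -48, f(-3) = 72, f(4) = -40, f(-4) = 64, f(6) = 54, f(-6) = -30, f(12) = 1392, f(-12) = -1368; none is 0, so f has no rational root and is therefore irreducible over Q (a cubic with no linear factor over a field is irreducible). For an irreducible cubic, the Galois group is A_3 or S_3 according as the discriminant disc(f) = -4a^3 - 27b^2 = -4·(-29)^3 - 27·(12)^2 = 93668 is or is not a square in Q. Here disc(f) = 93668 is not a perfect square in Q, so the Galois group of f over Q is not contained in A_3 and must be all of S_3. The splitting field has degree |S_3| = 6 over Q, so [K : Q] = 6.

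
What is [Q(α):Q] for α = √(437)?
[Q(α):Q] = 2

[Q(α):Q] equals the degree of the minimal polynomial of α. Here α^2 = 437 and x^2 - 437 is irreducible (d = 437 is squarefree, ≠ 1, hence not a square), so deg(m_α) = 2. Thus [Q(α):Q] = 2.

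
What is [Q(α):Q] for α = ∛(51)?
[Q(α):Q] = 3

The minimal polynomial of α is x^3 - 51, irreducible over Q since 51 is not a perfect cube (so x^3 - 51 has no rational root). Hence [Q(α):Q] = deg(m_α) = 3.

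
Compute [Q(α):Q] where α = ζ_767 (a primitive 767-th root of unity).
[Q(α):Q] = 696

The minimal polynomial of ζ_767 over Q is the 767-th cyclotomic polynomial Φ_767(x), which is irreducible over Q and has degree φ(767) = 696. Hence [Q(α):Q] = φ(767) = 696.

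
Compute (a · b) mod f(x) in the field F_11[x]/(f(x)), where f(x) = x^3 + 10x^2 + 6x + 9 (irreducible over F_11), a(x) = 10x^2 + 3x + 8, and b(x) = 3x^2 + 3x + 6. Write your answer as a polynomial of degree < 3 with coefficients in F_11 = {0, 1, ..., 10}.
a · b ≡ 4x^2 + 7x + 10 (mod f(x))

Multiply in F_11[x]: a(x)·b(x) = (10x^2 + 3x + 8)·(3x^2 + 3x + 6) = 8x^4 + 6x^3 + 5x^2 + 9x + 4. This has degree ≥ 3, so divide by f(x) over F_11: 8x^4 + 6x^3 + 5x^2 + 9x + 4 = (8x + 3)·(x^3 + 10x^2 + 6x + 9) + (4x^2 + 7x + 10). Hence a·b ≡ 4x^2 + 7x + 10 (mod f). (F_11[x]/(f) is a field with 11^3 = 1331 elements since f is irreducible of degree 3.)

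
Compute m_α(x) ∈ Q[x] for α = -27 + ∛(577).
m_α(x) = x^3 + 81x^2 + 2187x + 19106

Set β = α + 27 = ∛(577), so β^3 = 577. Then (α + 27)^3 - 577 = 0, i.e. α is a root of g(x) = (x + 27)^3 - 577 = x^3 + 81x^2 + 2187x + 19106. Since g(x) = h(x + 27) where h(x) = x^3 - 577, and h is irreducible over Q (because 577 is not a perfect cube, so h has no rational root, and a monic cubic with no rational root is irreducible), g is also irreducible (irreducibility is preserved under the substitution x → x + 27). Hence m_α(x) = x^3 + 81x^2 + 2187x + 19106.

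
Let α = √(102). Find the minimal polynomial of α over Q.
m_α(x) = x^2 - 102

α satisfies α^2 - 102 = 0, so x^2 - 102 annihilates α. Since d = 102 is squarefree and ≠ 1, it is not a perfect square in Q, so x^2 - 102 has no rational root and is therefore irreducible over Q (a degree-2 polynomial over a field is irreducible iff it has no root). Hence m_α(x) = x^2 - 102.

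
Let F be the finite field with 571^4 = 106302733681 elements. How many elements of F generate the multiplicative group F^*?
There are φ(106302733680) = 22535884800 primitive elements

F_q^* is cyclic of order q - 1 = 106302733680. A cyclic group of order m has exactly φ(m) generators. Here m = 106302733680 = 2^4 · 3 · 5 · 11 · 13 · 19 · 163021, so the number of primitive elements is φ(106302733680) = 22535884800.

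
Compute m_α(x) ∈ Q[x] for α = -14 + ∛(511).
m_α(x) = x^3 + 42x^2 + 588x + 2233

Set β = α + 14 = ∛(511), so β^3 = 511. Then (α + 14)^3 - 511 = 0, i.e. α is a root of g(x) = (x + 14)^3 - 511 = x^3 + 42x^2 + 588x + 2233. Since g(x) = h(x + 14) where h(x) = x^3 - 511, and h is irreducible over Q (because 511 is not a perfect cube, so h has no rational root, and a monic cubic with no rational root is irreducible), g is also irreducible (irreducibility is preserved under the substitution x → x + 14). Hence m_α(x) = x^3 + 42x^2 + 588x + 2233.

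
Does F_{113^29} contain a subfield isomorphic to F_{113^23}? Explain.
No: F_{113^23} is not a subfield of F_{113^29}

F_{p^m} embeds in F_{p^n} iff m | n. Here 23 ∤ 29 (since 29 = 1·23 + 6 with remainder 6 ≠ 0), so F_{113^23} is not a subfield of F_{113^29}. Equivalently: if it were, the tower law would give 23 = [F_{113^23}:F_113] dividing [F_{113^29}:F_113] = 29, contradiction.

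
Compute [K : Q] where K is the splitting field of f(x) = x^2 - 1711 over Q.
[K : Q] = 2

f(x) = x^2 - 1711 factors as (x - √1711)(x + √1711). The splitting field is K = Q(√1711). Since 1711 is squarefree and > 1, it is not a perfect square, so x^2 - 1711 is irreducible over Q and [Q(√1711) : Q] = 2. Hence [K : Q] = 2.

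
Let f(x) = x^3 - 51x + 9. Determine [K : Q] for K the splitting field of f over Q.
[K : Q] = 6

By the rational root test, any rational root of the monic integer polynomial f(x) = x^3 - 51x + 9 must be an integer dividing the constant term 9, i.e. one of ±{1, 3, 9}. Evaluating: f(1) = -41, f(-1) = 59, f(3) = -117, f(-3) = 135, f(9) = 279, f(-9) = -261; none is 0, so f has no rational root and is therefore irreducible over Q (a cubic with no linear factor over a field is irreducible). For an irreducible cubic, the Galois group is A_3 or S_3 according as the discriminant disc(f) = -4a^3 - 27b^2 = -4·(-51)^3 - 27·(9)^2 = 528417 is or is not a square in Q. Here disc(f) = 528417 is not a perfect square in Q, so the Galois group of f over Q is not contained in A_3 and must be all of S_3. The splitting field has degree |S_3| = 6 over Q, so [K : Q] = 6.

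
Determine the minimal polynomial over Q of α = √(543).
m_α(x) = x^2 - 543

α satisfies α^2 - 543 = 0, so x^2 - 543 annihilates α. Since d = 543 is squarefree and ≠ 1, it is not a perfect square in Q, so x^2 - 543 has no rational root and is therefore irreducible over Q (a degree-2 polynomial over a field is irreducible iff it has no root). Hence m_α(x) = x^2 - 543.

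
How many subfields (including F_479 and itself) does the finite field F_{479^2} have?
F_{479^2} has 2 subfields

The subfields of F_{p^n} are exactly the fields F_{p^d} for d | n (each is the fixed field of the unique index-d subgroup of Gal(F_{p^n}/F_p) ≅ Z/nZ). The divisors of n = 2 are {1, 2}, giving 2 subfields: F_{479^1}, F_{479^2}.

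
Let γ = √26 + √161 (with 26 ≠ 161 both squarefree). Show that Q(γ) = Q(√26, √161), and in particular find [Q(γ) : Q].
[Q(γ) : Q] = 4 (equivalently, Q(γ) = Q(√26, √161))

Obviously Q(γ) ⊆ Q(√26, √161), and [Q(√26, √161):Q] = 4 (since 26, 161 are distinct squarefree integers > 1 with 4186 not a perfect square). To show equality we compute the minimal polynomial of γ. From γ = √26 + √161: γ^2 = 26 + 2√(4186) + 161 = 187 + 2√(4186), so γ^2 - 187 = 2√(4186); squaring, (γ^2 - 187)^2 = 4·4186, i.e. γ^4 - 374γ^2 + 34969 - 16744 = 0, i.e. γ^4 - 374γ^2 + 18225 = 0. So γ is a root of x^4 - 374x^2 + 18225. This polynomial is irreducible over Q: it has no rational root (each ±√26 ± √161 is irrational), and any factorization into two quadratics over Q would force √(4186) ∈ Q (pairing opposite roots) or √26, √161 ∈ Q (other pairings), all impossible. Hence [Q(γ):Q] = 4 = [Q(√26, √161):Q], so Q(γ) = Q(√26, √161).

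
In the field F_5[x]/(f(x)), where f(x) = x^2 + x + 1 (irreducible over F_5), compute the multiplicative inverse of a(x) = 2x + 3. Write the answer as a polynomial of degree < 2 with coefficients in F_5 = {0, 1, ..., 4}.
a(x)^(-1) ≡ 4x + 3 (mod f(x))

Since f is irreducible over F_5, F_5[x]/(f) is a field and a(x) ≠ 0 has an inverse. Apply the extended Euclidean algorithm to f(x) and a(x) in F_5[x]: f(x) = (3x + 1)·a(x) + (3). The last nonzero remainder is the constant 3 = gcd(f, a) in F_5. Back-substituting through the division chain expresses 3 = s(x)·a(x) + t(x)·f(x) with s(x) ≡ 2x + 4 (mod f), so (2x + 4)·a(x) ≡ 3 (mod f). Multiplying by 3^(-1) ≡ 2 in F_5 gives a(x)^(-1) ≡ 2·(2x + 4) ≡ 4x + 3 (mod f). Check: (2x + 3)·(4x + 3) = 3x^2 + 3x + 4 ≡ 1 (mod x^2 + x + 1).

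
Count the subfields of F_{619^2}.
F_{619^2} has 2 subfields

The subfields of F_{p^n} are exactly the fields F_{p^d} for d | n (each is the fixed field of the unique index-d subgroup of Gal(F_{p^n}/F_p) ≅ Z/nZ). The divisors of n = 2 are {1, 2}, giving 2 subfields: F_{619^1}, F_{619^2}.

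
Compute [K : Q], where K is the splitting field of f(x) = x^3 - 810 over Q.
[K : Q] = 6

The roots of x^3 - 810 are ∛810, ω∛810, ω^2∛810 where ω = e^(2πi/3) is a primitive cube root of unity, so K = Q(∛810, ω). Now [Q(∛810):Q] = 3 (since 810 is not a perfect cube, x^3 - 810 is irreducible) and [Q(ω):Q] = 2. Both 2 and 3 divide [K:Q], and [K:Q] ≤ 3·2 = 6, so [K:Q] = 6. (Equivalently: Q(∛810) ⊂ R but ω ∉ R, so [K : Q(∛810)] = 2.)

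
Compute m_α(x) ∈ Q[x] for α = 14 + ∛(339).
m_α(x) = x^3 - 42x^2 + 588x - 3083

Set β = α - 14 = ∛(339), so β^3 = 339. Then (α - 14)^3 - 339 = 0, i.e. α is a root of g(x) = (x - 14)^3 - 339 = x^3 - 42x^2 + 588x - 3083. Since g(x) = h(x - 14) where h(x) = x^3 - 339, and h is irreducible over Q (because 339 is not a perfect cube, so h has no rational root, and a monic cubic with no rational root is irreducible), g is also irreducible (irreducibility is preserved under the substitution x → x - 14). Hence m_α(x) = x^3 - 42x^2 + 588x - 3083.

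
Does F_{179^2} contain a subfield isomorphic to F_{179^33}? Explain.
No: F_{179^33} is not a subfield of F_{179^2}

F_{p^m} embeds in F_{p^n} iff m | n. Here 33 ∤ 2 (since 2 = 0·33 + 2 with remainder 2 ≠ 0), so F_{179^33} is not a subfield of F_{179^2}. Equivalently: if it were, the tower law would give 33 = [F_{179^33}:F_179] dividing [F_{179^2}:F_179] = 2, contradiction.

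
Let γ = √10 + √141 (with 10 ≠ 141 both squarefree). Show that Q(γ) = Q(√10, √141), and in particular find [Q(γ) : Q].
[Q(γ) : Q] = 4 (equivalently, Q(γ) = Q(√10, √141))

Obviously Q(γ) ⊆ Q(√10, √141), and [Q(√10, √141):Q] = 4 (since 10, 141 are distinct squarefree integers > 1 with 1410 not a perfect square). To show equality we compute the minimal polynomial of γ. From γ = √10 + √141: γ^2 = 10 + 2√(1410) + 141 = 151 + 2√(1410), so γ^2 - 151 = 2√(1410); squaring, (γ^2 - 151)^2 = 4·1410, i.e. γ^4 - 302γ^2 + 22801 - 5640 = 0, i.e. γ^4 - 302γ^2 + 17161 = 0. So γ is a root of x^4 - 302x^2 + 17161. This polynomial is irreducible over Q: it has no rational root (each ±√10 ± √141 is irrational), and any factorization into two quadratics over Q would force √(1410) ∈ Q (pairing opposite roots) or √10, √141 ∈ Q (other pairings), all impossible. Hence [Q(γ):Q] = 4 = [Q(√10, √141):Q], so Q(γ) = Q(√10, √141).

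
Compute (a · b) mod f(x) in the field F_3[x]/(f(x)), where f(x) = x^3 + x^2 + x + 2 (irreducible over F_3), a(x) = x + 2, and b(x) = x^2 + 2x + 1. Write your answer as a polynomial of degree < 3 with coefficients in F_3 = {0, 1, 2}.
a · b ≡ x (mod f(x))

Multiply in F_3[x]: a(x)·b(x) = (x + 2)·(x^2 + 2x + 1) = x^3 + x^2 + 2x + 2. This has degree ≥ 3, so divide by f(x) over F_3: x^3 + x^2 + 2x + 2 = (1)·(x^3 + x^2 + x + 2) + (x). Hence a·b ≡ x (mod f). (F_3[x]/(f) is a field with 3^3 = 27 elements since f is irreducible of degree 3.)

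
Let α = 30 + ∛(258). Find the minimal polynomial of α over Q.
m_α(x) = x^3 - 90x^2 + 2700x - 27258

Set β = α - 30 = ∛(258), so β^3 = 258. Then (α - 30)^3 - 258 = 0, i.e. α is a root of g(x) = (x - 30)^3 - 258 = x^3 - 90x^2 + 2700x - 27258. Since g(x) = h(x - 30) where h(x) = x^3 - 258, and h is irreducible over Q (because 258 is not a perfect cube, so h has no rational root, and a monic cubic with no rational root is irreducible), g is also irreducible (irreducibility is preserved under the substitution x → x - 30). Hence m_α(x) = x^3 - 90x^2 + 2700x - 27258.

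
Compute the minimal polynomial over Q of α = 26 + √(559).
m_α(x) = x^2 - 52x + 117

From α - 26 = √(559), squaring gives (α - 26)^2 = 559, i.e. α^2 - 52α + 676 = 559, so α^2 - 52α + 117 = 0. The discriminant of x^2 - 52x + 117 is (-52)^2 - 4·(117) = 2704 - 468 = 2236, and 4·(559) is not a perfect square in Q since 559 is squarefree and ≠ 1. Hence x^2 - 52x + 117 is irreducible over Q and is the minimal polynomial of α.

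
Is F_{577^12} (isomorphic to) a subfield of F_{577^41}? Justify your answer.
No: F_{577^12} is not a subfield of F_{577^41}

F_{p^m} embeds in F_{p^n} iff m | n. Here 12 ∤ 41 (since 41 = 3·12 + 5 with remainder 5 ≠ 0), so F_{577^12} is not a subfield of F_{577^41}. Equivalently: if it were, the tower law would give 12 = [F_{577^12}:F_577] dividing [F_{577^41}:F_577] = 41, contradiction.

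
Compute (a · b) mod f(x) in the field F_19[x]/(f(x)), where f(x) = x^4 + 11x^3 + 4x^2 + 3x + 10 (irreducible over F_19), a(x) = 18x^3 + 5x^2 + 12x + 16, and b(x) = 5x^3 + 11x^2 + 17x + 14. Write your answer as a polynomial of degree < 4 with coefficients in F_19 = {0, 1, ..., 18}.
a · b ≡ 5x^3 + 7x^2 + x + 3 (mod f(x))

Multiply in F_19[x]: a(x)·b(x) = (18x^3 + 5x^2 + 12x + 16)·(5x^3 + 11x^2 + 17x + 14) = 14x^6 + 14x^5 + 3x^4 + 17x^3 + 13x^2 + 3x + 15. This has degree ≥ 4, so divide by f(x) over F_19: 14x^6 + 14x^5 + 3x^4 + 17x^3 + 13x^2 + 3x + 15 = (14x^2 + 12x + 5)·(x^4 + 11x^3 + 4x^2 + 3x + 10) + (5x^3 + 7x^2 + x + 3). Hence a·b ≡ 5x^3 + 7x^2 + x + 3 (mod f). (F_19[x]/(f) is a field with 19^4 = 130321 elements since f is irreducible of degree 4.)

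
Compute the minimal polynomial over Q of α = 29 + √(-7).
m_α(x) = x^2 - 58x + 848

From α - 29 = √(-7), squaring gives (α - 29)^2 = -7, i.e. α^2 - 58α + 841 = -7, so α^2 - 58α + 848 = 0. The discriminant of x^2 - 58x + 848 is (-58)^2 - 4·(848) = 3364 - 3392 = -28, and 4·(-7) is not a perfect square in Q since -7 is squarefree and ≠ 1. Hence x^2 - 58x + 848 is irreducible over Q and is the minimal polynomial of α.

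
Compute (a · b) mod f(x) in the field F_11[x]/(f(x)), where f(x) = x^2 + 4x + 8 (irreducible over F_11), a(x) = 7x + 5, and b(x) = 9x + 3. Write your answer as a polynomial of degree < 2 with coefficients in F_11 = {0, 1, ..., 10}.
a · b ≡ x + 6 (mod f(x))

Multiply in F_11[x]: a(x)·b(x) = (7x + 5)·(9x + 3) = 8x^2 + 4. This has degree ≥ 2, so divide by f(x) over F_11: 8x^2 + 4 = (8)·(x^2 + 4x + 8) + (x + 6). Hence a·b ≡ x + 6 (mod f). (F_11[x]/(f) is a field with 11^2 = 121 elements since f is irreducible of degree 2.)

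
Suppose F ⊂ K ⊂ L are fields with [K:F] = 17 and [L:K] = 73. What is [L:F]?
[L:F] = 1241

The tower law says that for any tower of field extensions F ⊂ K ⊂ L with finite degrees, [L:F] = [L:K] · [K:F]. Here this gives [L:F] = 73 · 17 = 1241.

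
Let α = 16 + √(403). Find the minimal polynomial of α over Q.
m_α(x) = x^2 - 32x - 147

From α - 16 = √(403), squaring gives (α - 16)^2 = 403, i.e. α^2 - 32α + 256 = 403, so α^2 - 32α - 147 = 0. The discriminant of x^2 - 32x - 147 is (-32)^2 - 4·(-147) = 1024 + 588 = 1612, and 4·(403) is not a perfect square in Q since 403 is squarefree and ≠ 1. Hence x^2 - 32x - 147 is irreducible over Q and is the minimal polynomial of α.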